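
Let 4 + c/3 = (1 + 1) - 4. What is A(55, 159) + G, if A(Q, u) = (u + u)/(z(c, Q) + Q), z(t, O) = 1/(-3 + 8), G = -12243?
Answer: -562913/46 ≈ -12237.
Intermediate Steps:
c = -18 (c = -12 + 3*((1 + 1) - 4) = -12 + 3*(2 - 4) = -12 + 3*(-2) = -12 - 6 = -18)
z(t, O) = ⅕ (z(t, O) = 1/5 = ⅕)
A(Q, u) = 2*u/(⅕ + Q) (A(Q, u) = (u + u)/(⅕ + Q) = (2*u)/(⅕ + Q) = 2*u/(⅕ + Q))
A(55, 159) + G = 10*159/(1 + 5*55) - 12243 = 10*159/(1 + 275) - 12243 = 10*159/276 - 12243 = 10*159*(1/276) - 12243 = 265/46 - 12243 = -562913/46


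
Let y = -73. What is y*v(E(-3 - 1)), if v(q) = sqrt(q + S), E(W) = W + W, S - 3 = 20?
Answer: -73*sqrt(15) ≈ -282.73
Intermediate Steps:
S = 23 (S = 3 + 20 = 23)
E(W) = 2*W
v(q) = sqrt(23 + q) (v(q) = sqrt(q + 23) = sqrt(23 + q))
y*v(E(-3 - 1)) = -73*sqrt(23 + 2*(-3 - 1)) = -73*sqrt(23 + 2*(-4)) = -73*sqrt(23 - 8) = -73*sqrt(15)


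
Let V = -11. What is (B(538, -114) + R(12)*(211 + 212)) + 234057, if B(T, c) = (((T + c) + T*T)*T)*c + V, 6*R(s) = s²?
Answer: -17777939978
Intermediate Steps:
R(s) = s²/6
B(T, c) = -11 + T*c*(T + c + T²) (B(T, c) = (((T + c) + T*T)*T)*c - 11 = (((T + c) + T²)*T)*c - 11 = ((T + c + T²)*T)*c - 11 = (T*(T + c + T²))*c - 11 = T*c*(T + c + T²) - 11 = -11 + T*c*(T + c + T²))
(B(538, -114) + R(12)*(211 + 212)) + 234057 = ((-11 + 538*(-114)² - 114*538² - 114*538³) + ((⅙)*12²)*(211 + 212)) + 234057 = ((-11 + 538*12996 - 114*289444 - 114*155720872) + ((⅙)*144)*423) + 234057 = ((-11 + 6991848 - 32996616 - 17752179408) + 24*423) + 234057 = (-17778184187 + 10152) + 234057 = -17778174035 + 234057 = -17777939978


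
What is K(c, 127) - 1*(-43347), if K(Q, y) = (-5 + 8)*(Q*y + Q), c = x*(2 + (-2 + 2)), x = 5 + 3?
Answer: 49491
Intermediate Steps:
x = 8
c = 16 (c = 8*(2 + (-2 + 2)) = 8*(2 + 0) = 8*2 = 16)
K(Q, y) = 3*Q + 3*Q*y (K(Q, y) = 3*(Q + Q*y) = 3*Q + 3*Q*y)
K(c, 127) - 1*(-43347) = 3*16*(1 + 127) - 1*(-43347) = 3*16*128 + 43347 = 6144 + 43347 = 49491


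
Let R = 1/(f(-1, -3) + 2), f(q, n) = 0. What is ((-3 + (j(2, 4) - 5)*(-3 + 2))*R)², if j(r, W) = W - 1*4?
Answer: 1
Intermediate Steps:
j(r, W) = -4 + W (j(r, W) = W - 4 = -4 + W)
R = ½ (R = 1/(0 + 2) = 1/2 = ½ ≈ 0.50000)
((-3 + (j(2, 4) - 5)*(-3 + 2))*R)² = ((-3 + ((-4 + 4) - 5)*(-3 + 2))*(½))² = ((-3 + (0 - 5)*(-1))*(½))² = ((-3 - 5*(-1))*(½))² = ((-3 + 5)*(½))² = (2*(½))² = 1² = 1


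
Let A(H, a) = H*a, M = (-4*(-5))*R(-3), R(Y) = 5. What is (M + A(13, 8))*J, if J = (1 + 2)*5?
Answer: 3060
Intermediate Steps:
J = 15 (J = 3*5 = 15)
M = 100 (M = -4*(-5)*5 = 20*5 = 100)
(M + A(13, 8))*J = (100 + 13*8)*15 = (100 + 104)*15 = 204*15 = 3060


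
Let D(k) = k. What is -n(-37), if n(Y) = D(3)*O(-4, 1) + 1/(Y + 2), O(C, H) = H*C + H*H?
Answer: 316/35 ≈ 9.0286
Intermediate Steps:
O(C, H) = H**2 + C*H (O(C, H) = C*H + H**2 = H**2 + C*H)
n(Y) = -9 + 1/(2 + Y) (n(Y) = 3*(1*(-4 + 1)) + 1/(Y + 2) = 3*(1*(-3)) + 1/(2 + Y) = 3*(-3) + 1/(2 + Y) = -9 + 1/(2 + Y))
-n(-37) = -(-17 - 9*(-37))/(2 - 37) = -(-17 + 333)/(-35) = -(-1)*316/35 = -1*(-316/35) = 316/35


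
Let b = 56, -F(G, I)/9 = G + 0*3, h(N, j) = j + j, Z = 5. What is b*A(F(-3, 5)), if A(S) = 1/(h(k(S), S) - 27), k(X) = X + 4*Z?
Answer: 56/27 ≈ 2.0741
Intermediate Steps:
k(X) = 20 + X (k(X) = X + 4*5 = X + 20 = 20 + X)
h(N, j) = 2*j
F(G, I) = -9*G (F(G, I) = -9*(G + 0*3) = -9*(G + 0) = -9*G)
A(S) = 1/(-27 + 2*S) (A(S) = 1/(2*S - 27) = 1/(-27 + 2*S))
b*A(F(-3, 5)) = 56/(-27 + 2*(-9*(-3))) = 56/(-27 + 2*27) = 56/(-27 + 54) = 56/27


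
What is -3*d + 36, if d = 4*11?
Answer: -96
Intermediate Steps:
d = 44
-3*d + 36 = -3*44 + 36 = -132 + 36 = -96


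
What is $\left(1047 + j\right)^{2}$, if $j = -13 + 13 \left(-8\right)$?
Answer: $864900$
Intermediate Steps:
$j = -117$ ($j = -13 - 104 = -117$)
$\left(1047 + j\right)^{2} = \left(1047 - 117\right)^{2} = 930^{2} = 864900$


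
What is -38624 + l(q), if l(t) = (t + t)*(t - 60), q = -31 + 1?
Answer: -33224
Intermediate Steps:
q = -30
l(t) = 2*t*(-60 + t) (l(t) = (2*t)*(-60 + t) = 2*t*(-60 + t))
-38624 + l(q) = -38624 + 2*(-30)*(-60 - 30) = -38624 + 2*(-30)*(-90) = -38624 + 5400 = -33224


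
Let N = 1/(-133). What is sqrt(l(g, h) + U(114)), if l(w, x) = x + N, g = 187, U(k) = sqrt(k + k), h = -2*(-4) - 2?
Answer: sqrt(106001 + 35378*sqrt(57))/133 ≈ 4.5926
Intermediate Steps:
h = 6 (h = 8 - 2 = 6)
U(k) = sqrt(2)*sqrt(k) (U(k) = sqrt(2*k) = sqrt(2)*sqrt(k))
N = -1/133 ≈ -0.0075188
l(w, x) = -1/133 + x (l(w, x) = x - 1/133 = -1/133 + x)
sqrt(l(g, h) + U(114)) = sqrt((-1/133 + 6) + sqrt(2)*sqrt(114)) = sqrt(797/133 + 2*sqrt(57))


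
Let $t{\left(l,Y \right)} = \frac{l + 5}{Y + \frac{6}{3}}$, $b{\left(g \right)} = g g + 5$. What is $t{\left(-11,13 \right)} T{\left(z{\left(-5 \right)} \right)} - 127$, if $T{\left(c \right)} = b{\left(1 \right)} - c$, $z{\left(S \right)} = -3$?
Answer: $- \frac{653}{5} \approx -130.6$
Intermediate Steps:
$b{\left(g \right)} = 5 + g^{2}$ ($b{\left(g \right)} = g^{2} + 5 = 5 + g^{2}$)
$T{\left(c \right)} = 6 - c$ ($T{\left(c \right)} = \left(5 + 1^{2}\right) - c = \left(5 + 1\right) - c = 6 - c$)
$t{\left(l,Y \right)} = \frac{5 + l}{2 + Y}$ ($t{\left(l,Y \right)} = \frac{5 + l}{Y + 6 \cdot \frac{1}{3}} = \frac{5 + l}{Y + 2} = \frac{5 + l}{2 + Y}$)
$t{\left(-11,13 \right)} T{\left(z{\left(-5 \right)} \right)} - 127 = \frac{5 - 11}{2 + 13} \left(6 - -3\right) - 127 = \frac{1}{15} \left(-6\right) \left(6 + 3\right) - 127 = \frac{1}{15} \left(-6\right) 9 - 127 = \left(- \frac{2}{5}\right) 9 - 127 = - \frac{18}{5} - 127 = - \frac{653}{5}$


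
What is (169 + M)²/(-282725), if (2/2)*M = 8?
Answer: -31329/282725 ≈ -0.11081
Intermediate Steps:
M = 8
(169 + M)²/(-282725) = (169 + 8)²/(-282725) = 177²*(-1/282725) = 31329*(-1/282725) = -31329/282725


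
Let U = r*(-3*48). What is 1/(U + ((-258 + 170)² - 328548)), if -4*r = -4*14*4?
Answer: -1/328868 ≈ -3.0407e-6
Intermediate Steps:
r = 56 (r = -(-4*14)*4/4 = -(-14)*4 = -¼*(-224) = 56)
U = -8064 (U = 56*(-3*48) = 56*(-144) = -8064)
1/(U + ((-258 + 170)² - 328548)) = 1/(-8064 + ((-258 + 170)² - 328548)) = 1/(-8064 + ((-88)² - 328548)) = 1/(-8064 + (7744 - 328548)) = 1/(-8064 - 320804) = 1/(-328868) = -1/328868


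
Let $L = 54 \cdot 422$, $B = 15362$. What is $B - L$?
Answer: $-7426$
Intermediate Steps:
$L = 22788$
$B - L = 15362 - 22788 = -7426$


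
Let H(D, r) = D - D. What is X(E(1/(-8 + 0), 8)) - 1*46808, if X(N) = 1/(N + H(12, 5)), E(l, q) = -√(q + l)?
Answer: -46808 - 2*√14/21 ≈ -46808.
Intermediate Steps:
H(D, r) = 0
E(l, q) = -√(l + q)
X(N) = 1/N (X(N) = 1/(N + 0) = 1/N)
X(E(1/(-8 + 0), 8)) - 1*46808 = 1/(-√(1/(-8 + 0) + 8)) - 1*46808 = 1/(-√(1/(-8) + 8)) - 46808 = 1/(-√(-⅛ + 8)) - 46808 = 1/(-√(63/8)) - 46808 = 1/(-3*√14/4) - 46808 = -2*√14/21 - 46808 = -46808 - 2*√14/21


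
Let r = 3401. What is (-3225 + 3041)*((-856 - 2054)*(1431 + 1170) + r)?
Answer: 1392053656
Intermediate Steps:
(-3225 + 3041)*((-856 - 2054)*(1431 + 1170) + r) = (-3225 + 3041)*((-856 - 2054)*(1431 + 1170) + 3401) = -184*(-2910*2601 + 3401) = -184*(-7568910 + 3401) = -184*(-7565509) = 1392053656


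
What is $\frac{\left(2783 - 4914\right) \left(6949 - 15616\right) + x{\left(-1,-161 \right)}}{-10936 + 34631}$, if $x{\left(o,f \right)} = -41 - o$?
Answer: $\frac{18469337}{23695} \approx 779.46$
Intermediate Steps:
$\frac{\left(2783 - 4914\right) \left(6949 - 15616\right) + x{\left(-1,-161 \right)}}{-10936 + 34631} = \frac{\left(2783 - 4914\right) \left(6949 - 15616\right) - 40}{-10936 + 34631} = \frac{\left(-2131\right) \left(-8667\right) + \left(-41 + 1\right)}{23695} = \left(18469377 - 40\right) \frac{1}{23695} = 18469337 \cdot \frac{1}{23695} = \frac{18469337}{23695}$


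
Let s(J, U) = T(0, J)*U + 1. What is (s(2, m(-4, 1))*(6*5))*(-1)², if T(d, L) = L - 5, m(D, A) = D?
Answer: 390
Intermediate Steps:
T(d, L) = -5 + L
s(J, U) = 1 + U*(-5 + J) (s(J, U) = (-5 + J)*U + 1 = U*(-5 + J) + 1 = 1 + U*(-5 + J))
(s(2, m(-4, 1))*(6*5))*(-1)² = ((1 - 4*(-5 + 2))*(6*5))*(-1)² = ((1 - 4*(-3))*30)*1 = ((1 + 12)*30)*1 = (13*30)*1 = 390*1 = 390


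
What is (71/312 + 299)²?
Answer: 8715902881/97344 ≈ 89537.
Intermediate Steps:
(71/312 + 299)² = (93359/312)² = 8715902881/97344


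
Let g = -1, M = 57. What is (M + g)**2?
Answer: 3136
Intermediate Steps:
(M + g)**2 = (57 - 1)**2 = 56**2 = 3136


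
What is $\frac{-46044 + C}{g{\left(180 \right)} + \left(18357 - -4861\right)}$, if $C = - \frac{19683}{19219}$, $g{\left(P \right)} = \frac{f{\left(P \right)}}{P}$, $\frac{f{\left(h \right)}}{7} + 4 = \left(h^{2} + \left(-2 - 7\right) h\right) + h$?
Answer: $- \frac{39822269355}{21121354277} \approx -1.8854$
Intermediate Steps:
$f{\left(h \right)} = -28 - 56 h + 7 h^{2}$ ($f{\left(h \right)} = -28 + 7 \left(\left(h^{2} + \left(-2 - 7\right) h\right) + h\right) = -28 + 7 \left(\left(h^{2} - 9 h\right) + h\right) = -28 + 7 \left(h^{2} - 8 h\right) = -28 + \left(- 56 h + 7 h^{2}\right) = -28 - 56 h + 7 h^{2}$)
$g{\left(P \right)} = \frac{-28 - 56 P + 7 P^{2}}{P}$
$C = - \frac{19683}{19219}$ ($C = \left(-19683\right) \frac{1}{19219} = - \frac{19683}{19219} \approx -1.0241$)
$\frac{-46044 + C}{g{\left(180 \right)} + \left(18357 - -4861\right)} = \frac{-46044 - \frac{19683}{19219}}{\left(-56 - \frac{28}{180} + 7 \cdot 180\right) + \left(18357 - -4861\right)} = - \frac{884939319}{19219 \left(\left(-56 - \frac{7}{45} + 1260\right) + \left(18357 + 4861\right)\right)} = - \frac{884939319}{19219 \left(\left(-56 - \frac{7}{45} + 1260\right) + 23218\right)} = - \frac{884939319}{19219 \left(\frac{54173}{45} + 23218\right)} = - \frac{884939319}{19219 \cdot \frac{1098983}{45}} = \left(- \frac{884939319}{19219}\right) \frac{45}{1098983} = - \frac{39822269355}{21121354277}$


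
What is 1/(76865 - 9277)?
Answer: 1/67588 ≈ 1.4796e-5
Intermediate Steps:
1/(76865 - 9277) = 1/67588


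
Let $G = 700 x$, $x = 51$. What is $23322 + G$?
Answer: $59022$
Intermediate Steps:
$G = 35700$ ($G = 700 \cdot 51 = 35700$)
$23322 + G = 23322 + 35700 = 59022$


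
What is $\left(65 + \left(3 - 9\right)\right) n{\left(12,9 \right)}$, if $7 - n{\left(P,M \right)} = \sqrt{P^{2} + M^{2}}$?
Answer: $-472$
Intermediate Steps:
$n{\left(P,M \right)} = 7 - \sqrt{M^{2} + P^{2}}$ ($n{\left(P,M \right)} = 7 - \sqrt{P^{2} + M^{2}} = 7 - \sqrt{M^{2} + P^{2}}$)
$\left(65 + \left(3 - 9\right)\right) n{\left(12,9 \right)} = \left(65 + \left(3 - 9\right)\right) \left(7 - \sqrt{9^{2} + 12^{2}}\right) = \left(65 - 6\right) \left(7 - \sqrt{81 + 144}\right) = 59 \left(7 - \sqrt{225}\right) = 59 \left(7 - 15\right) = 59 \left(-8\right) = -472$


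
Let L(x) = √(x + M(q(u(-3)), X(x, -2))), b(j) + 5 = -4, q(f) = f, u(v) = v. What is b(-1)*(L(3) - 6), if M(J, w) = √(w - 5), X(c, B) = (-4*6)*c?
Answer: 54 - 9*√(3 + I*√77) ≈ 31.705 - 15.94*I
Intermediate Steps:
X(c, B) = -24*c
M(J, w) = √(-5 + w)
b(j) = -9 (b(j) = -5 - 4 = -9)
L(x) = √(x + √(-5 - 24*x))
b(-1)*(L(3) - 6) = -9*(√(3 + √(-5 - 24*3)) - 6) = -9*(√(3 + √(-5 - 72)) - 6) = -9*(√(3 + √(-77)) - 6) = -9*(√(3 + I*√77) - 6) = -9*(-6 + √(3 + I*√77)) = 54 - 9*√(3 + I*√77)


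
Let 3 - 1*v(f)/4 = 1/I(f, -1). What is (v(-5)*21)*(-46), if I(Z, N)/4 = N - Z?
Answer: -22701/2 ≈ -11351.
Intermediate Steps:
I(Z, N) = -4*Z + 4*N (I(Z, N) = 4*(N - Z) = -4*Z + 4*N)
v(f) = 12 - 4/(-4 - 4*f) (v(f) = 12 - 4/(-4*f + 4*(-1)) = 12 - 4/(-4*f - 4) = 12 - 4/(-4 - 4*f))
(v(-5)*21)*(-46) = (((13 + 12*(-5))/(1 - 5))*21)*(-46) = (((13 - 60)/(-4))*21)*(-46) = (-¼*(-47)*21)*(-46) = ((47/4)*21)*(-46) = (987/4)*(-46) = -22701/2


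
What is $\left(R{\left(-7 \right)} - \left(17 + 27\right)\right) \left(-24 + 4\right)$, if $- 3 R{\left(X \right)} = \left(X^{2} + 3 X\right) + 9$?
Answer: $\frac{3380}{3} \approx 1126.7$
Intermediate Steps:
$R{\left(X \right)} = -3 - X - \frac{X^{2}}{3}$ ($R{\left(X \right)} = - \frac{\left(X^{2} + 3 X\right) + 9}{3} = - \frac{9 + X^{2} + 3 X}{3} = -3 - X - \frac{X^{2}}{3}$)
$\left(R{\left(-7 \right)} - \left(17 + 27\right)\right) \left(-24 + 4\right) = \left(\left(-3 - -7 - \frac{\left(-7\right)^{2}}{3}\right) - \left(17 + 27\right)\right) \left(-24 + 4\right) = \left(\left(-3 + 7 - \frac{49}{3}\right) - 44\right) \left(-20\right) = \left(- \frac{37}{3} - 44\right) \left(-20\right) = \left(- \frac{169}{3}\right) \left(-20\right) = \frac{3380}{3}$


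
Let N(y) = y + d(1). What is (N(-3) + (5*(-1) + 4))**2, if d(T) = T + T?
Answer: 4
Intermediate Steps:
d(T) = 2*T
N(y) = 2 + y (N(y) = y + 2*1 = y + 2 = 2 + y)
(N(-3) + (5*(-1) + 4))**2 = ((2 - 3) + (5*(-1) + 4))**2 = (-1 + (-5 + 4))**2 = (-1 - 1)**2 = (-2)**2 = 4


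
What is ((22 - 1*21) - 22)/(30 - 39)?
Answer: 7/3 ≈ 2.3333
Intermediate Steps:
((22 - 1*21) - 22)/(30 - 39) = ((22 - 21) - 22)/(-9) = (1 - 22)*(-⅑) = -21*(-⅑) = 7/3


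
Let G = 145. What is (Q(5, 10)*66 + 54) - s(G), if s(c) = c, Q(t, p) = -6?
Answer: -487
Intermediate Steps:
(Q(5, 10)*66 + 54) - s(G) = (-6*66 + 54) - 1*145 = (-396 + 54) - 145 = -342 - 145 = -487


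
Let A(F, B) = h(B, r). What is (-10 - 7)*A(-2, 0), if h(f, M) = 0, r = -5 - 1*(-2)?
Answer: 0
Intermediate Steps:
r = -3 (r = -5 + 2 = -3)
A(F, B) = 0
(-10 - 7)*A(-2, 0) = (-10 - 7)*0 = -17*0 = 0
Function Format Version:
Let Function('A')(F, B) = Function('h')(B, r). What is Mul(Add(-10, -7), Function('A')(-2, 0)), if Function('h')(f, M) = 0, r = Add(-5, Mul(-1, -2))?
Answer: 0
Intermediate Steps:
r = -3 (r = Add(-5, 2) = -3)
Function('A')(F, B) = 0
Mul(Add(-10, -7), Function('A')(-2, 0)) = Mul(Add(-10, -7), 0) = Mul(-17, 0) = 0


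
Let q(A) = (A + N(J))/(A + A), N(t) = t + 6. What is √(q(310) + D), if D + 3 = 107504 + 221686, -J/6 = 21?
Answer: √1265396006/62 ≈ 573.75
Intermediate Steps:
J = -126 (J = -6*21 = -126)
D = 329187 (D = -3 + (107504 + 221686) = -3 + 329190 = 329187)
N(t) = 6 + t
q(A) = (-120 + A)/(2*A) (q(A) = (A + (6 - 126))/(A + A) = (A - 120)/((2*A)) = (1/(2*A))*(-120 + A) = (-120 + A)/(2*A))
√(q(310) + D) = √((½)*(-120 + 310)/310 + 329187) = √((½)*(1/310)*190 + 329187) = √(19/62 + 329187) = √(20409613/62) = √1265396006/62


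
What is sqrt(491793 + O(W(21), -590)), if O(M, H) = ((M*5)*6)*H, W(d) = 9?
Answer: sqrt(332493) ≈ 576.62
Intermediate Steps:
O(M, H) = 30*H*M (O(M, H) = ((5*M)*6)*H = (30*M)*H = 30*H*M)
sqrt(491793 + O(W(21), -590)) = sqrt(491793 + 30*(-590)*9) = sqrt(491793 - 159300) = sqrt(332493)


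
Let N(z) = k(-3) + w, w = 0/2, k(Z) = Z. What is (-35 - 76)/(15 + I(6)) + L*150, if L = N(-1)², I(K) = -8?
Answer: 9339/7 ≈ 1334.1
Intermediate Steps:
w = 0 (w = 0*(½) = 0)
N(z) = -3 (N(z) = -3 + 0 = -3)
L = 9 (L = (-3)² = 9)
(-35 - 76)/(15 + I(6)) + L*150 = (-35 - 76)/(15 - 8) + 9*150 = -111/7 + 1350 = 9339/7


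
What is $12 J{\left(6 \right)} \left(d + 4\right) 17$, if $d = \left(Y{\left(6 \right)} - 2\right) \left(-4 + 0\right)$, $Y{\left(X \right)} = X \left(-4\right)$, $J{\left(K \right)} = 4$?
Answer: $88128$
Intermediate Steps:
$Y{\left(X \right)} = - 4 X$
$d = 104$ ($d = \left(\left(-4\right) 6 - 2\right) \left(-4 + 0\right) = \left(-24 - 2\right) \left(-4\right) = \left(-26\right) \left(-4\right) = 104$)
$12 J{\left(6 \right)} \left(d + 4\right) 17 = 12 \cdot 4 \left(104 + 4\right) 17 = 12 \cdot 4 \cdot 108 \cdot 17 = 12 \cdot 432 \cdot 17 = 5184 \cdot 17 = 88128$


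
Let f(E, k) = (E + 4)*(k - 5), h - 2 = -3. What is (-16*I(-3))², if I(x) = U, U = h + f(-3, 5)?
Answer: 256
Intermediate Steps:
h = -1 (h = 2 - 3 = -1)
f(E, k) = (-5 + k)*(4 + E) (f(E, k) = (4 + E)*(-5 + k) = (-5 + k)*(4 + E))
U = -1 (U = -1 + (-20 - 5*(-3) + 4*5 - 3*5) = -1 + (-20 + 15 + 20 - 15) = -1 + 0 = -1)
I(x) = -1
(-16*I(-3))² = (-16*(-1))² = 16² = 256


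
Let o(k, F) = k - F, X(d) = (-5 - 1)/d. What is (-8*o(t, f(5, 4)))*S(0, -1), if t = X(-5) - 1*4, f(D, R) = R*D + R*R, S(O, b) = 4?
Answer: 6208/5 ≈ 1241.6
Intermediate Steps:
X(d) = -6/d
f(D, R) = R² + D*R (f(D, R) = D*R + R² = R² + D*R)
t = -14/5 (t = -6/(-5) - 1*4 = -6*(-⅕) - 4 = 6/5 - 4 = -14/5 ≈ -2.8000)
(-8*o(t, f(5, 4)))*S(0, -1) = -8*(-14/5 - 4*(5 + 4))*4 = -8*(-14/5 - 4*9)*4 = -8*(-14/5 - 1*36)*4 = -8*(-14/5 - 36)*4 = -8*(-194/5)*4 = (1552/5)*4 = 6208/5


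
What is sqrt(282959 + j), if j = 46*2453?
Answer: sqrt(395797) ≈ 629.12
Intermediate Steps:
j = 112838
sqrt(282959 + j) = sqrt(282959 + 112838) = sqrt(395797)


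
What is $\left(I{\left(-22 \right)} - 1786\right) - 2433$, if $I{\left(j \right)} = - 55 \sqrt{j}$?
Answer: $-4219 - 55 i \sqrt{22} \approx -4219.0 - 257.97 i$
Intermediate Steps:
$\left(I{\left(-22 \right)} - 1786\right) - 2433 = \left(- 55 \sqrt{-22} - 1786\right) - 2433 = \left(- 55 i \sqrt{22} - 1786\right) - 2433 = \left(-1786 - 55 i \sqrt{22}\right) - 2433 = -4219 - 55 i \sqrt{22}$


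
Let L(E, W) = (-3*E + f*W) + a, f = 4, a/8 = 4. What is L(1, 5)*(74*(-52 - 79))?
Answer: -475006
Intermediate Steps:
a = 32 (a = 8*4 = 32)
L(E, W) = 32 - 3*E + 4*W (L(E, W) = (-3*E + 4*W) + 32 = 32 - 3*E + 4*W)
L(1, 5)*(74*(-52 - 79)) = (32 - 3*1 + 4*5)*(74*(-52 - 79)) = (32 - 3 + 20)*(74*(-131)) = 49*(-9694) = -475006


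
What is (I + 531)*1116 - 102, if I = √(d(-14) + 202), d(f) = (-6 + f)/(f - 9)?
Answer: 592494 + 1116*√107318/23 ≈ 6.0839e+5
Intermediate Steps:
d(f) = (-6 + f)/(-9 + f)
I = √107318/23 (I = √((-6 - 14)/(-9 - 14) + 202) = √(-20/(-23) + 202) = √(-1/23*(-20) + 202) = √(20/23 + 202) = √(4666/23) = √107318/23 ≈ 14.243)
(I + 531)*1116 - 102 = (√107318/23 + 531)*1116 - 102 = (531 + √107318/23)*1116 - 102 = (592596 + 1116*√107318/23) - 102 = 592494 + 1116*√107318/23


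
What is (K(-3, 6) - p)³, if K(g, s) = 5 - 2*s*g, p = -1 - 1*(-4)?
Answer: 54872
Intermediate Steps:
p = 3 (p = -1 + 4 = 3)
K(g, s) = 5 - 2*g*s
(K(-3, 6) - p)³ = ((5 - 2*(-3)*6) - 1*3)³ = ((5 + 36) - 3)³ = (41 - 3)³ = 38³ = 54872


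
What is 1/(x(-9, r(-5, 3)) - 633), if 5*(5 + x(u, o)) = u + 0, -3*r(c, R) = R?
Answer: -5/3199 ≈ -0.0015630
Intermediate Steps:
r(c, R) = -R/3
x(u, o) = -5 + u/5 (x(u, o) = -5 + (u + 0)/5 = -5 + u/5)
1/(x(-9, r(-5, 3)) - 633) = 1/((-5 + (⅕)*(-9)) - 633) = 1/((-5 - 9/5) - 633) = 1/(-34/5 - 633) = 1/(-3199/5) = -5/3199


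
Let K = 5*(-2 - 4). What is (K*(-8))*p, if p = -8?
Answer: -1920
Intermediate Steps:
K = -30 (K = 5*(-6) = -30)
(K*(-8))*p = -30*(-8)*(-8) = 240*(-8) = -1920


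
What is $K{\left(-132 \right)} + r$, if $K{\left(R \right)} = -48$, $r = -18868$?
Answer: $-18916$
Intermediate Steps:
$K{\left(-132 \right)} + r = -48 - 18868 = -18916$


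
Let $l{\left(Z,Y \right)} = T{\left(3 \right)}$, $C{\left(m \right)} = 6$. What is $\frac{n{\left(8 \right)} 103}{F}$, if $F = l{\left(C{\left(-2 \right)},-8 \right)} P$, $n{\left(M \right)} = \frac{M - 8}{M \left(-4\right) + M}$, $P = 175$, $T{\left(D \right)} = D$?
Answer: $0$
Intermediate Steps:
$l{\left(Z,Y \right)} = 3$
$n{\left(M \right)} = - \frac{-8 + M}{3 M}$ ($n{\left(M \right)} = \frac{-8 + M}{- 4 M + M} = \frac{-8 + M}{\left(-3\right) M} = \left(-8 + M\right) \left(- \frac{1}{3 M}\right) = - \frac{-8 + M}{3 M}$)
$F = 525$ ($F = 3 \cdot 175 = 525$)
$\frac{n{\left(8 \right)} 103}{F} = \frac{\frac{8 - 8}{3 \cdot 8} \cdot 103}{525} = \frac{1}{3} \cdot \frac{1}{8} \left(8 - 8\right) 103 \cdot \frac{1}{525} = \frac{1}{3} \cdot \frac{1}{8} \cdot 0 \cdot 103 \cdot \frac{1}{525} = 0 \cdot 103 \cdot \frac{1}{525} = 0 \cdot \frac{1}{525} = 0$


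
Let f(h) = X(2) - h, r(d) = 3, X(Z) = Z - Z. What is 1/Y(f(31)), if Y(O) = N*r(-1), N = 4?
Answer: 1/12 ≈ 0.083333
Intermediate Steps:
X(Z) = 0
f(h) = -h (f(h) = 0 - h = -h)
Y(O) = 12 (Y(O) = 4*3 = 12)
1/Y(f(31)) = 1/12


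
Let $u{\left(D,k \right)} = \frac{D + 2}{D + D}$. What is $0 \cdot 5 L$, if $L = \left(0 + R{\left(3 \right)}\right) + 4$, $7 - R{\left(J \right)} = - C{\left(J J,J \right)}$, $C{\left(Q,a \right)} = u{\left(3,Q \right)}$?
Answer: $0$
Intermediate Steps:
$u{\left(D,k \right)} = \frac{2 + D}{2 D}$
$C{\left(Q,a \right)} = \frac{5}{6}$ ($C{\left(Q,a \right)} = \frac{2 + 3}{2 \cdot 3} = \frac{1}{2} \cdot \frac{1}{3} \cdot 5 = \frac{5}{6}$)
$R{\left(J \right)} = \frac{47}{6}$ ($R{\left(J \right)} = 7 - \left(-1\right) \frac{5}{6} = 7 - - \frac{5}{6} = 7 + \frac{5}{6} = \frac{47}{6}$)
$L = \frac{71}{6}$ ($L = \left(0 + \frac{47}{6}\right) + 4 = \frac{47}{6} + 4 = \frac{71}{6} \approx 11.833$)
$0 \cdot 5 L = 0 \cdot 5 \cdot \frac{71}{6} = 0 \cdot \frac{71}{6} = 0$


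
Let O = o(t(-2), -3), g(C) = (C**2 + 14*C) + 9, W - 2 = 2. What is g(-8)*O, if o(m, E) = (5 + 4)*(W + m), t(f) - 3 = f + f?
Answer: -1053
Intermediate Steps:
W = 4 (W = 2 + 2 = 4)
t(f) = 3 + 2*f (t(f) = 3 + (f + f) = 3 + 2*f)
g(C) = 9 + C**2 + 14*C
o(m, E) = 36 + 9*m (o(m, E) = (5 + 4)*(4 + m) = 9*(4 + m) = 36 + 9*m)
O = 27 (O = 36 + 9*(3 + 2*(-2)) = 36 + 9*(3 - 4) = 36 + 9*(-1) = 36 - 9 = 27)
g(-8)*O = (9 + (-8)**2 + 14*(-8))*27 = (9 + 64 - 112)*27 = -39*27 = -1053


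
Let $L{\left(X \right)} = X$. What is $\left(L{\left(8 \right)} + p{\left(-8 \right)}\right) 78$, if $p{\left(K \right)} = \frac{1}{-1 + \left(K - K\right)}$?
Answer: $546$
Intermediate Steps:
$p{\left(K \right)} = -1$ ($p{\left(K \right)} = \frac{1}{-1 + 0} = \frac{1}{-1} = -1$)
$\left(L{\left(8 \right)} + p{\left(-8 \right)}\right) 78 = \left(8 - 1\right) 78 = 7 \cdot 78 = 546$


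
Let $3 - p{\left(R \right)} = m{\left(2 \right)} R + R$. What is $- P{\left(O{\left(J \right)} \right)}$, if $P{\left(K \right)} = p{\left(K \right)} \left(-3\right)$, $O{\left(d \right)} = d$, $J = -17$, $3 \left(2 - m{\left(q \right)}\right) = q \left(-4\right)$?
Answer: $298$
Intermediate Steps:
$m{\left(q \right)} = 2 + \frac{4 q}{3}$ ($m{\left(q \right)} = 2 - \frac{q \left(-4\right)}{3} = 2 - \frac{\left(-4\right) q}{3} = 2 + \frac{4 q}{3}$)
$p{\left(R \right)} = 3 - \frac{17 R}{3}$ ($p{\left(R \right)} = 3 - \left(\left(2 + \frac{4}{3} \cdot 2\right) R + R\right) = 3 - \left(\left(2 + \frac{8}{3}\right) R + R\right) = 3 - \left(\frac{14 R}{3} + R\right) = 3 - \frac{17 R}{3}$)
$P{\left(K \right)} = -9 + 17 K$ ($P{\left(K \right)} = \left(3 - \frac{17 K}{3}\right) \left(-3\right) = -9 + 17 K$)
$- P{\left(O{\left(J \right)} \right)} = - (-9 + 17 \left(-17\right)) = - (-9 - 289) = \left(-1\right) \left(-298\right) = 298$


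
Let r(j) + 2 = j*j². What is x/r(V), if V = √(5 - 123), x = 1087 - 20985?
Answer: 9949/410759 - 586991*I*√118/410759 ≈ 0.024221 - 15.523*I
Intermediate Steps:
x = -19898
V = I*√118 (V = √(-118) = I*√118 ≈ 10.863*I)
r(j) = -2 + j³ (r(j) = -2 + j*j² = -2 + j³)
x/r(V) = -19898/(-2 + (I*√118)³) = -19898/(-2 - 118*I*√118)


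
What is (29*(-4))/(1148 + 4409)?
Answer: -116/5557 ≈ -0.020875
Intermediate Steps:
(29*(-4))/(1148 + 4409) = -116/5557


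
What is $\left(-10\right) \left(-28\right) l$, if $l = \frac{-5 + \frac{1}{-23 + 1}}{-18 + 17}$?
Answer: $\frac{15540}{11} \approx 1412.7$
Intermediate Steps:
$l = \frac{111}{22}$ ($l = \frac{-5 + \frac{1}{-22}}{-1} = \left(-5 - \frac{1}{22}\right) \left(-1\right) = \left(- \frac{111}{22}\right) \left(-1\right) = \frac{111}{22} \approx 5.0455$)
$\left(-10\right) \left(-28\right) l = \left(-10\right) \left(-28\right) \frac{111}{22} = 280 \cdot \frac{111}{22} = \frac{15540}{11}$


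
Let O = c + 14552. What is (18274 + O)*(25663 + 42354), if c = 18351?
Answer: 3480906009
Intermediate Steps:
O = 32903 (O = 18351 + 14552 = 32903)
(18274 + O)*(25663 + 42354) = (18274 + 32903)*(25663 + 42354) = 51177*68017 = 3480906009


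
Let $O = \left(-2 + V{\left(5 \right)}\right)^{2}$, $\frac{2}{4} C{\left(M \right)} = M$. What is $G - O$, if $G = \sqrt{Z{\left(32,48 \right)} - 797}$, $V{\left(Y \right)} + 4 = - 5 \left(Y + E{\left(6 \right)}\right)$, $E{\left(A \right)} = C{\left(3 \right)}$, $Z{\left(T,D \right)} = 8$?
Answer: $-3721 + i \sqrt{789} \approx -3721.0 + 28.089 i$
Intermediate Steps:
$C{\left(M \right)} = 2 M$
$E{\left(A \right)} = 6$ ($E{\left(A \right)} = 2 \cdot 3 = 6$)
$V{\left(Y \right)} = -34 - 5 Y$ ($V{\left(Y \right)} = -4 - 5 \left(Y + 6\right) = -4 - 5 \left(6 + Y\right) = -4 - \left(30 + 5 Y\right) = -34 - 5 Y$)
$G = i \sqrt{789}$ ($G = \sqrt{8 - 797} = \sqrt{-789} = i \sqrt{789} \approx 28.089 i$)
$O = 3721$ ($O = \left(-2 - 59\right)^{2} = \left(-61\right)^{2} = 3721$)
$G - O = i \sqrt{789} - 3721 = -3721 + i \sqrt{789}$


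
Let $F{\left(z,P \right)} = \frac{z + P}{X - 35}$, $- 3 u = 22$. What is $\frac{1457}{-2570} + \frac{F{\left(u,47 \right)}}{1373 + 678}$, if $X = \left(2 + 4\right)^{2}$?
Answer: $- \frac{1237013}{2259030} \approx -0.54759$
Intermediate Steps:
$X = 36$ ($X = 6^{2} = 36$)
$u = - \frac{22}{3}$ ($u = \left(- \frac{1}{3}\right) 22 = - \frac{22}{3} \approx -7.3333$)
$F{\left(z,P \right)} = P + z$ ($F{\left(z,P \right)} = \frac{z + P}{36 - 35} = \frac{P + z}{1} = \left(P + z\right) 1 = P + z$)
$\frac{1457}{-2570} + \frac{F{\left(u,47 \right)}}{1373 + 678} = \frac{1457}{-2570} + \frac{47 - \frac{22}{3}}{1373 + 678} = 1457 \left(- \frac{1}{2570}\right) + \frac{119}{3 \cdot 2051} = - \frac{1457}{2570} + \frac{119}{3} \cdot \frac{1}{2051} = - \frac{1457}{2570} + \frac{17}{879} = - \frac{1237013}{2259030}$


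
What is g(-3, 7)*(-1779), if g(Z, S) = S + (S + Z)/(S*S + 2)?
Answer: -214073/17 ≈ -12593.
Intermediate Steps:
g(Z, S) = S + (S + Z)/(2 + S²) (g(Z, S) = S + (S + Z)/(S² + 2) = S + (S + Z)/(2 + S²))
g(-3, 7)*(-1779) = ((-3 + 7³ + 3*7)/(2 + 7²))*(-1779) = ((-3 + 343 + 21)/(2 + 49))*(-1779) = (361/51)*(-1779) = -214073/17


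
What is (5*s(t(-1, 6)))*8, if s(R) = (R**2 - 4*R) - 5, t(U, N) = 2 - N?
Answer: 1080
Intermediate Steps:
s(R) = -5 + R**2 - 4*R
(5*s(t(-1, 6)))*8 = (5*(-5 + (2 - 1*6)**2 - 4*(2 - 1*6)))*8 = (5*(-5 + (2 - 6)**2 - 4*(2 - 6)))*8 = (5*(-5 + (-4)**2 - 4*(-4)))*8 = (5*(-5 + 16 + 16))*8 = (5*27)*8 = 135*8 = 1080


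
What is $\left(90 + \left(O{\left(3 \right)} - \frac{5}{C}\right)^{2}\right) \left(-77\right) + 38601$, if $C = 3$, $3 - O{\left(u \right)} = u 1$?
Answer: $\frac{283114}{9} \approx 31457.0$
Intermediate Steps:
$O{\left(u \right)} = 3 - u$ ($O{\left(u \right)} = 3 - u 1 = 3 - u$)
$\left(90 + \left(O{\left(3 \right)} - \frac{5}{C}\right)^{2}\right) \left(-77\right) + 38601 = \left(90 + \left(\left(3 - 3\right) - \frac{5}{3}\right)^{2}\right) \left(-77\right) + 38601 = \left(90 + \left(0 - \frac{5}{3}\right)^{2}\right) \left(-77\right) + 38601 = \left(90 + \left(- \frac{5}{3}\right)^{2}\right) \left(-77\right) + 38601 = \left(90 + \frac{25}{9}\right) \left(-77\right) + 38601 = \frac{835}{9} \left(-77\right) + 38601 = - \frac{64295}{9} + 38601 = \frac{283114}{9}$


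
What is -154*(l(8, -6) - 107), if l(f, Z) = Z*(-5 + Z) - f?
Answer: 7546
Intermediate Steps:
l(f, Z) = -f + Z*(-5 + Z)
-154*(l(8, -6) - 107) = -154*(((-6)**2 - 1*8 - 5*(-6)) - 107) = -154*((36 - 8 + 30) - 107) = -154*(58 - 107) = -154*(-49) = 7546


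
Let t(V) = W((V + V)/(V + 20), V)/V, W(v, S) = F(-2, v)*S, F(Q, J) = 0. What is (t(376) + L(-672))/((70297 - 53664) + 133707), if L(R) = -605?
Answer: -121/30068 ≈ -0.0040242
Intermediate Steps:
W(v, S) = 0 (W(v, S) = 0*S = 0)
t(V) = 0 (t(V) = 0/V = 0)
(t(376) + L(-672))/((70297 - 53664) + 133707) = (0 - 605)/((70297 - 53664) + 133707) = -605/(16633 + 133707) = -605/150340 = -605*1/150340 = -121/30068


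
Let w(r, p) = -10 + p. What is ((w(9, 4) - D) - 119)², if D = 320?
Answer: 198025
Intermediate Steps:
((w(9, 4) - D) - 119)² = (((-10 + 4) - 1*320) - 119)² = ((-6 - 320) - 119)² = (-326 - 119)² = (-445)² = 198025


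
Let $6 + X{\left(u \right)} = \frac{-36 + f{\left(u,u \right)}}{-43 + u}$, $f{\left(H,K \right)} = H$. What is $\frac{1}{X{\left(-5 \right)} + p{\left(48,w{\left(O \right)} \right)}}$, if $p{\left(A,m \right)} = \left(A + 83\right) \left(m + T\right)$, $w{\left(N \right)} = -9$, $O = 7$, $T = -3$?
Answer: $- \frac{48}{75703} \approx -0.00063406$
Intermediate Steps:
$X{\left(u \right)} = -6 + \frac{-36 + u}{-43 + u}$
$p{\left(A,m \right)} = \left(-3 + m\right) \left(83 + A\right)$ ($p{\left(A,m \right)} = \left(A + 83\right) \left(m - 3\right) = \left(83 + A\right) \left(-3 + m\right) = \left(-3 + m\right) \left(83 + A\right)$)
$\frac{1}{X{\left(-5 \right)} + p{\left(48,w{\left(O \right)} \right)}} = \frac{1}{\frac{222 - -25}{-43 - 5} + \left(-249 - 144 + 83 \left(-9\right) + 48 \left(-9\right)\right)} = \frac{1}{\frac{222 + 25}{-48} - 1572} = \frac{1}{\left(- \frac{1}{48}\right) 247 - 1572} = \frac{1}{- \frac{247}{48} - 1572} = \frac{1}{- \frac{75703}{48}} = - \frac{48}{75703}$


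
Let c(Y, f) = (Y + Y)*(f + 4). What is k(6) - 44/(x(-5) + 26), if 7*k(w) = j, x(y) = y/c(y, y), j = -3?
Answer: -769/357 ≈ -2.1541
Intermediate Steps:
c(Y, f) = 2*Y*(4 + f) (c(Y, f) = (2*Y)*(4 + f) = 2*Y*(4 + f))
x(y) = 1/(2*(4 + y)) (x(y) = y/((2*y*(4 + y))) = y*(1/(2*y*(4 + y))) = 1/(2*(4 + y)))
k(w) = -3/7 (k(w) = (1/7)*(-3) = -3/7)
k(6) - 44/(x(-5) + 26) = -3/7 - 44/(1/(2*(4 - 5)) + 26) = -3/7 - 44/((1/2)/(-1) + 26) = -3/7 - 44/((1/2)*(-1) + 26) = -3/7 - 44/(-1/2 + 26) = -3/7 - 44/(51/2) = -3/7 + (2/51)*(-44) = -3/7 - 88/51 = -769/357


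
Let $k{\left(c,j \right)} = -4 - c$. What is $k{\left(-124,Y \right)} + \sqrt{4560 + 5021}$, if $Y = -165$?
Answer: $120 + \sqrt{9581} \approx 217.88$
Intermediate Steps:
$k{\left(-124,Y \right)} + \sqrt{4560 + 5021} = \left(-4 - -124\right) + \sqrt{4560 + 5021} = \left(-4 + 124\right) + \sqrt{9581} = 120 + \sqrt{9581}$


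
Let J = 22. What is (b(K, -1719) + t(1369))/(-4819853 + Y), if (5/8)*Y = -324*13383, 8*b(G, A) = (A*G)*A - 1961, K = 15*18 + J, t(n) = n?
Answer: -4314288015/470304008 ≈ -9.1734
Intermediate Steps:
K = 292 (K = 15*18 + 22 = 270 + 22 = 292)
b(G, A) = -1961/8 + G*A**2/8 (b(G, A) = ((A*G)*A - 1961)/8 = (G*A**2 - 1961)/8 = (-1961 + G*A**2)/8 = -1961/8 + G*A**2/8)
Y = -34688736/5 (Y = 8*(-324*13383)/5 = (8/5)*(-4336092) = -34688736/5 ≈ -6.9377e+6)
(b(K, -1719) + t(1369))/(-4819853 + Y) = ((-1961/8 + (1/8)*292*(-1719)**2) + 1369)/(-4819853 - 34688736/5) = ((-1961/8 + (1/8)*292*2954961) + 1369)/(-58788001/5) = ((-1961/8 + 215712153/2) + 1369)*(-5/58788001) = (862846651/8 + 1369)*(-5/58788001) = (862857603/8)*(-5/58788001) = -4314288015/470304008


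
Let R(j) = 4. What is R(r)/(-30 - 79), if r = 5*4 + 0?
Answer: -4/109 ≈ -0.036697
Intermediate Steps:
r = 20 (r = 20 + 0 = 20)
R(r)/(-30 - 79) = 4/(-30 - 79) = 4/(-109) = 4*(-1/109) = -4/109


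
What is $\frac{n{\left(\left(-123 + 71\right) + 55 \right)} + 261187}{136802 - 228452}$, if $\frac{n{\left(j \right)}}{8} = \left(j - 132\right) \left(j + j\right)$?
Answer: $- \frac{3923}{1410} \approx -2.7823$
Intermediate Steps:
$n{\left(j \right)} = 16 j \left(-132 + j\right)$ ($n{\left(j \right)} = 8 \left(j - 132\right) \left(j + j\right) = 8 \left(-132 + j\right) 2 j = 8 \cdot 2 j \left(-132 + j\right) = 16 j \left(-132 + j\right)$)
$\frac{n{\left(\left(-123 + 71\right) + 55 \right)} + 261187}{136802 - 228452} = \frac{16 \left(\left(-123 + 71\right) + 55\right) \left(-132 + \left(\left(-123 + 71\right) + 55\right)\right) + 261187}{136802 - 228452} = \frac{16 \left(-52 + 55\right) \left(-132 + \left(-52 + 55\right)\right) + 261187}{-91650} = \left(16 \cdot 3 \left(-132 + 3\right) + 261187\right) \left(- \frac{1}{91650}\right) = \left(16 \cdot 3 \left(-129\right) + 261187\right) \left(- \frac{1}{91650}\right) = \left(-6192 + 261187\right) \left(- \frac{1}{91650}\right) = 254995 \left(- \frac{1}{91650}\right) = - \frac{3923}{1410}$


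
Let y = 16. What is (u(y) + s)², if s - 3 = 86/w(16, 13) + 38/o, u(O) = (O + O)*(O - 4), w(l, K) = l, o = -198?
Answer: 96477950881/627264 ≈ 1.5381e+5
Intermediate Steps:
u(O) = 2*O*(-4 + O) (u(O) = (2*O)*(-4 + O) = 2*O*(-4 + O))
s = 6481/792 (s = 3 + (86/16 + 38/(-198)) = 3 + (86*(1/16) + 38*(-1/198)) = 3 + (43/8 - 19/99) = 3 + 4105/792 = 6481/792 ≈ 8.1831)
(u(y) + s)² = (2*16*(-4 + 16) + 6481/792)² = (2*16*12 + 6481/792)² = (384 + 6481/792)² = (310609/792)² = 96477950881/627264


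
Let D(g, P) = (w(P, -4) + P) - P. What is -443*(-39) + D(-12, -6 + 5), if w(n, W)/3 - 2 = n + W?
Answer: 17268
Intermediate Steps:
w(n, W) = 6 + 3*W + 3*n (w(n, W) = 6 + 3*(n + W) = 6 + 3*(W + n) = 6 + (3*W + 3*n) = 6 + 3*W + 3*n)
D(g, P) = -6 + 3*P (D(g, P) = ((6 + 3*(-4) + 3*P) + P) - P = ((6 - 12 + 3*P) + P) - P = ((-6 + 3*P) + P) - P = (-6 + 4*P) - P = -6 + 3*P)
-443*(-39) + D(-12, -6 + 5) = -443*(-39) + (-6 + 3*(-6 + 5)) = 17277 + (-6 + 3*(-1)) = 17277 + (-6 - 3) = 17277 - 9 = 17268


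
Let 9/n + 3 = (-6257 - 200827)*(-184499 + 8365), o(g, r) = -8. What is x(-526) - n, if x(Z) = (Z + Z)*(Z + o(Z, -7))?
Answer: 2276691732941255/4052725917 ≈ 5.6177e+5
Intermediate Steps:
n = 1/4052725917 (n = 9/(-3 + (-6257 - 200827)*(-184499 + 8365)) = 9/(-3 - 207084*(-176134)) = 9/(-3 + 36474533256) = 9/36474533253 = 9*(1/36474533253) = 1/4052725917 ≈ 2.4675e-10)
x(Z) = 2*Z*(-8 + Z) (x(Z) = (Z + Z)*(Z - 8) = (2*Z)*(-8 + Z) = 2*Z*(-8 + Z))
x(-526) - n = 2*(-526)*(-8 - 526) - 1*1/4052725917 = 2*(-526)*(-534) - 1/4052725917 = 561768 - 1/4052725917 = 2276691732941255/4052725917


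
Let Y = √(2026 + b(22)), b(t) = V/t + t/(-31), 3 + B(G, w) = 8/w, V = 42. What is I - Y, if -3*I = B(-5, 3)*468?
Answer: 52 - 5*√9428991/341 ≈ 6.9756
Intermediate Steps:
B(G, w) = -3 + 8/w
b(t) = 42/t - t/31 (b(t) = 42/t + t/(-31) = 42/t + t*(-1/31) = 42/t - t/31)
I = 52 (I = -(-3 + 8/3)*468/3 = -(-1)*468/9 = -⅓*(-156) = 52)
Y = 5*√9428991/341 (Y = √(2026 + (42/22 - 1/31*22)) = √(2026 + (42*(1/22) - 22/31)) = √(2026 + (21/11 - 22/31)) = √(2026 + 409/341) = √(691275/341) = 5*√9428991/341 ≈ 45.024)
I - Y = 52 - 5*√9428991/341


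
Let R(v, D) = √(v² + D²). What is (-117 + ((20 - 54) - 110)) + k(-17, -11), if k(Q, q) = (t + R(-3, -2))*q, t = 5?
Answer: -316 - 11*√13 ≈ -355.66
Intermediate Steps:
R(v, D) = √(D² + v²)
k(Q, q) = q*(5 + √13) (k(Q, q) = (5 + √((-2)² + (-3)²))*q = (5 + √(4 + 9))*q = (5 + √13)*q = q*(5 + √13))
(-117 + ((20 - 54) - 110)) + k(-17, -11) = (-117 + ((20 - 54) - 110)) - 11*(5 + √13) = (-117 + (-34 - 110)) + (-55 - 11*√13) = (-117 - 144) + (-55 - 11*√13) = -261 + (-55 - 11*√13) = -316 - 11*√13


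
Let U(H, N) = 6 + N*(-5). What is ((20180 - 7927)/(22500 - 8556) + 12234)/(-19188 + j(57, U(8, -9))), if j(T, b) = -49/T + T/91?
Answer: -42138977803/66087499024 ≈ -0.63762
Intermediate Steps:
U(H, N) = 6 - 5*N
j(T, b) = -49/T + T/91 (j(T, b) = -49/T + T*(1/91) = -49/T + T/91)
((20180 - 7927)/(22500 - 8556) + 12234)/(-19188 + j(57, U(8, -9))) = ((20180 - 7927)/(22500 - 8556) + 12234)/(-19188 + (-49/57 + (1/91)*57)) = (12253/13944 + 12234)/(-19188 + (-49*1/57 + 57/91)) = (12253*(1/13944) + 12234)/(-19188 + (-49/57 + 57/91)) = (12253/13944 + 12234)/(-19188 - 1210/5187) = 170603149/(13944*(-99529366/5187)) = (170603149/13944)*(-5187/99529366) = -42138977803/66087499024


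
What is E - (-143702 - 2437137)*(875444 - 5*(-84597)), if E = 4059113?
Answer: 3351040261044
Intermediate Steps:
E - (-143702 - 2437137)*(875444 - 5*(-84597)) = 4059113 - (-143702 - 2437137)*(875444 - 5*(-84597)) = 4059113 - (-2580839)*(875444 + 422985) = 4059113 - (-2580839)*1298429 = 4059113 - 1*(-3351036201931) = 4059113 + 3351036201931 = 3351040261044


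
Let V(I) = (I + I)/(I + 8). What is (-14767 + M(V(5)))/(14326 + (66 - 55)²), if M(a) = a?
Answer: -191961/187811 ≈ -1.0221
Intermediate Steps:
V(I) = 2*I/(8 + I) (V(I) = (2*I)/(8 + I) = 2*I/(8 + I))
(-14767 + M(V(5)))/(14326 + (66 - 55)²) = (-14767 + 2*5/(8 + 5))/(14326 + (66 - 55)²) = (-14767 + 2*5/13)/(14326 + 11²) = (-14767 + 2*5*(1/13))/(14326 + 121) = (-14767 + 10/13)/14447 = -191961/13*1/14447 = -191961/187811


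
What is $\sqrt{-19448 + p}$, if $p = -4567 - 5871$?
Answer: $i \sqrt{29886} \approx 172.88 i$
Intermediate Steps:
$p = -10438$ ($p = -4567 - 5871 = -10438$)
$\sqrt{-19448 + p} = \sqrt{-19448 - 10438} = \sqrt{-29886} = i \sqrt{29886}$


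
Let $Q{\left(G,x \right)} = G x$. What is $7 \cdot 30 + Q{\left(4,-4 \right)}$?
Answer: $194$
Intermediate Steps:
$7 \cdot 30 + Q{\left(4,-4 \right)} = 7 \cdot 30 + 4 \left(-4\right) = 210 - 16 = 194$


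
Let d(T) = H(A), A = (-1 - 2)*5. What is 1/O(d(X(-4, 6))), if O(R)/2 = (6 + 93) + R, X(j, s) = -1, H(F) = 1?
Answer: 1/200 ≈ 0.0050000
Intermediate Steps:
A = -15 (A = -3*5 = -15)
d(T) = 1
O(R) = 198 + 2*R (O(R) = 2*((6 + 93) + R) = 2*(99 + R) = 198 + 2*R)
1/O(d(X(-4, 6))) = 1/(198 + 2*1) = 1/(198 + 2) = 1/200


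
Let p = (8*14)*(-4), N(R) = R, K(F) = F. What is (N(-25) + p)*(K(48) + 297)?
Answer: -163185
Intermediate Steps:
p = -448 (p = 112*(-4) = -448)
(N(-25) + p)*(K(48) + 297) = (-25 - 448)*(48 + 297) = -473*345 = -163185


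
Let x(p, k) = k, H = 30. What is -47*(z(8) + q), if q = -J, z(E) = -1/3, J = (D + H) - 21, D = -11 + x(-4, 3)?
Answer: 188/3 ≈ 62.667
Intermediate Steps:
D = -8 (D = -11 + 3 = -8)
J = 1 (J = (-8 + 30) - 21 = 22 - 21 = 1)
z(E) = -1/3 (z(E) = -1*1/3 = -1/3)
q = -1 (q = -1*1 = -1)
-47*(z(8) + q) = -47*(-1/3 - 1) = -47*(-4/3) = 188/3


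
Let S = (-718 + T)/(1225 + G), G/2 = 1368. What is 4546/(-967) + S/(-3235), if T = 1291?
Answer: -58252248001/12390978445 ≈ -4.7012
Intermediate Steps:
G = 2736 (G = 2*1368 = 2736)
S = 573/3961 (S = (-718 + 1291)/(1225 + 2736) = 573/3961 ≈ 0.14466)
4546/(-967) + S/(-3235) = 4546/(-967) + (573/3961)/(-3235) = 4546*(-1/967) + (573/3961)*(-1/3235) = -4546/967 - 573/12813835 = -58252248001/12390978445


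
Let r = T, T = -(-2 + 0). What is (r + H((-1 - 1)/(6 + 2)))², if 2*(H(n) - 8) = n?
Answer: 6241/64 ≈ 97.516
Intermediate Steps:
H(n) = 8 + n/2
T = 2 (T = -1*(-2) = 2)
r = 2
(r + H((-1 - 1)/(6 + 2)))² = (2 + (8 + ((-1 - 1)/(6 + 2))/2))² = (2 + (8 + (-2/8)/2))² = (2 + (8 + (-2*⅛)/2))² = (2 + (8 + (½)*(-¼)))² = (2 + (8 - ⅛))² = (2 + 63/8)² = (79/8)² = 6241/64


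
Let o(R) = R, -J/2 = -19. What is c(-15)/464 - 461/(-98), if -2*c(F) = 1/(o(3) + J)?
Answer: 8770015/1864352 ≈ 4.7041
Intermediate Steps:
J = 38 (J = -2*(-19) = 38)
c(F) = -1/82 (c(F) = -1/(2*(3 + 38)) = -1/2/41 = -1/2*1/41 = -1/82)
c(-15)/464 - 461/(-98) = -1/82/464 - 461/(-98) = -1/82*1/464 - 461*(-1/98) = -1/38048 + 461/98 = 8770015/1864352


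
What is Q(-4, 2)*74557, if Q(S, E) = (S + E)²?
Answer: 298228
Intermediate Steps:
Q(S, E) = (E + S)²
Q(-4, 2)*74557 = (2 - 4)²*74557 = (-2)²*74557 = 4*74557 = 298228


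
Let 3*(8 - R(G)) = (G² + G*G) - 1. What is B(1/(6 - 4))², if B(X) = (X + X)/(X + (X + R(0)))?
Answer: 9/784 ≈ 0.011480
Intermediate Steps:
R(G) = 25/3 - 2*G²/3 (R(G) = 8 - ((G² + G*G) - 1)/3 = 8 - ((G² + G²) - 1)/3 = 8 - (2*G² - 1)/3 = 8 - (-1 + 2*G²)/3 = 8 + (⅓ - 2*G²/3) = 25/3 - 2*G²/3)
B(X) = 2*X/(25/3 + 2*X) (B(X) = (X + X)/(X + (X + (25/3 - ⅔*0²))) = (2*X)/(X + (X + (25/3 - ⅔*0))) = (2*X)/(X + (X + (25/3 + 0))) = (2*X)/(X + (X + 25/3)) = (2*X)/(X + (25/3 + X)) = (2*X)/(25/3 + 2*X) = 2*X/(25/3 + 2*X))
B(1/(6 - 4))² = (6/((6 - 4)*(25 + 6/(6 - 4))))² = (6/(2*(25 + 6/2)))² = (6*(½)/(25 + 6*(½)))² = (6*(½)/(25 + 3))² = (6*(½)/28)² = (6*(½)*(1/28))² = (3/28)² = 9/784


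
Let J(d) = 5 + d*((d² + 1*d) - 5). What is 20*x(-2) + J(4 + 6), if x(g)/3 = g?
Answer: 935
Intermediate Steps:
x(g) = 3*g
J(d) = 5 + d*(-5 + d + d²) (J(d) = 5 + d*((d² + d) - 5) = 5 + d*((d + d²) - 5) = 5 + d*(-5 + d + d²))
20*x(-2) + J(4 + 6) = 20*(3*(-2)) + (5 + (4 + 6)² + (4 + 6)³ - 5*(4 + 6)) = 20*(-6) + (5 + 10² + 10³ - 5*10) = -120 + (5 + 100 + 1000 - 50) = -120 + 1055 = 935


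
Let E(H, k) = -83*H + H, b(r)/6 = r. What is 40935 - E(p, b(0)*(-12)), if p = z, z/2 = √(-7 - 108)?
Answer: 40935 + 164*I*√115 ≈ 40935.0 + 1758.7*I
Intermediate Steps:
z = 2*I*√115 (z = 2*√(-7 - 108) = 2*√(-115) = 2*(I*√115) = 2*I*√115 ≈ 21.448*I)
b(r) = 6*r
p = 2*I*√115 ≈ 21.448*I
E(H, k) = -82*H
40935 - E(p, b(0)*(-12)) = 40935 - (-82)*2*I*√115 = 40935 - (-164)*I*√115 = 40935 + 164*I*√115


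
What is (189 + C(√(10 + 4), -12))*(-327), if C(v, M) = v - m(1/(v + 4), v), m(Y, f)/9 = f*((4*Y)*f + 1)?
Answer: 267813 - 79788*√14 ≈ -30726.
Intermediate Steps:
m(Y, f) = 9*f*(1 + 4*Y*f) (m(Y, f) = 9*(f*((4*Y)*f + 1)) = 9*(f*(4*Y*f + 1)) = 9*(f*(1 + 4*Y*f)) = 9*f*(1 + 4*Y*f))
C(v, M) = v - 9*v*(1 + 4*v/(4 + v)) (C(v, M) = v - 9*v*(1 + 4*v/(v + 4)) = v - 9*v*(1 + 4*v/(4 + v)))
(189 + C(√(10 + 4), -12))*(-327) = (189 + 4*√(10 + 4)*(-8 - 11*√(10 + 4))/(4 + √(10 + 4)))*(-327) = (189 + 4*√14*(-8 - 11*√14)/(4 + √14))*(-327) = -61803 - 1308*√14*(-8 - 11*√14)/(4 + √14)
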